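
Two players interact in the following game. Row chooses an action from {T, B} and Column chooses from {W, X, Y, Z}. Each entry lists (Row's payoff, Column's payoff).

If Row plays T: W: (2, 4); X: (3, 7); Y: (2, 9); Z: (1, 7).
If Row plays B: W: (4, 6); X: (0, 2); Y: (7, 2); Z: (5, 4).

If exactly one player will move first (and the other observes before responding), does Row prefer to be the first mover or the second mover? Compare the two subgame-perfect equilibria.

first

If Row leads: Column's best replies are T→Y, B→W; Row's induced payoffs 2, 4; outcome (B, W), payoffs (4, 6).
If Column leads: Row's best replies are W→B, X→T, Y→B, Z→B; Column's induced payoffs 6, 7, 2, 4; outcome (T, X), payoffs (3, 7).
Row gets 4 moving first and 3 moving second, so Row prefers to move first.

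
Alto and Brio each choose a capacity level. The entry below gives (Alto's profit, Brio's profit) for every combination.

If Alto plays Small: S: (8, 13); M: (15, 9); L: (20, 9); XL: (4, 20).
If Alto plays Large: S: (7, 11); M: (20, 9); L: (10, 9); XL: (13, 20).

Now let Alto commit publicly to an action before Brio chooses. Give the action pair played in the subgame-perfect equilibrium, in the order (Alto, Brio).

Brio best-responds to each possible Alto move:
- Small: Brio compares 13, 9, 9, 20 and picks XL; Alto would get 4.
- Large: Brio compares 11, 9, 9, 20 and picks XL; Alto would get 13.
Among 4, 13, the best is 13 at Large. Subgame-perfect outcome: (Large, XL) with payoffs (13, 20).

(Large, XL)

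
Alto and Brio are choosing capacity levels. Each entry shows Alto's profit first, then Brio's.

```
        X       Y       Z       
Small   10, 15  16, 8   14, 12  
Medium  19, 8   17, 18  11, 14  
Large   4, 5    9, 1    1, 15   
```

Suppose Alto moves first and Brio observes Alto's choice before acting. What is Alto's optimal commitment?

Medium

Backward induction with Alto moving first.
- Small → Brio plays X (best of 15, 8, 12); Alto gets 10.
- Medium → Brio plays Y (best of 8, 18, 14); Alto gets 17.
- Large → Brio plays Z (best of 5, 1, 15); Alto gets 1.
Alto's induced payoffs are 10, 17, 1, so Alto commits to Medium. Subgame-perfect outcome: (Medium, Y) with payoffs (17, 18).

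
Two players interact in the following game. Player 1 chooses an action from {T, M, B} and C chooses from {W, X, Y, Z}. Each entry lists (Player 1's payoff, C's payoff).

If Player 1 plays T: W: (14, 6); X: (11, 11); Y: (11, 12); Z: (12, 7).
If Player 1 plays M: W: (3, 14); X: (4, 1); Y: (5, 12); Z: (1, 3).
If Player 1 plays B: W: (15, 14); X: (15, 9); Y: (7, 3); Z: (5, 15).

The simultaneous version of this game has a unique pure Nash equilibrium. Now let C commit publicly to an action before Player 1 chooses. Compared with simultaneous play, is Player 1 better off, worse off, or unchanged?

Backward induction with C moving first.
- W: BR = B, leader payoff 14.
- X: BR = B, leader payoff 9.
- Y: BR = T, leader payoff 12.
- Z: BR = T, leader payoff 7.
Maximizing over 14, 9, 12, 7, C chooses W. Subgame-perfect outcome: (B, W) with payoffs (15, 14).
Now find the simultaneous Nash equilibrium.
Player 1's best replies: W→B; X→B; Y→T; Z→T.
C's best replies: T→Y; M→W; B→Z.
Only (T, Y) has each player best-responding; Nash payoffs (11, 12).
Player 1 earns 15 sequentially versus 11 at the Nash outcome: better off.

better off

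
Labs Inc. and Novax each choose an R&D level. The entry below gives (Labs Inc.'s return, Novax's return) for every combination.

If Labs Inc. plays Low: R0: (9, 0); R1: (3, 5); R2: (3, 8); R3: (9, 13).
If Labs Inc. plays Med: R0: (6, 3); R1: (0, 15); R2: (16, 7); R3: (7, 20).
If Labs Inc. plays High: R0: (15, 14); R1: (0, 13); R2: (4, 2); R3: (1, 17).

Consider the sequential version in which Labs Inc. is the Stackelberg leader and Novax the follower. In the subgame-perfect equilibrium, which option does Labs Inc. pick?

Solve by backward induction (Labs Inc. leads).
- Low → Novax plays R3 (best of 0, 5, 8, 13); Labs Inc. gets 9.
- Med → Novax plays R3 (best of 3, 15, 7, 20); Labs Inc. gets 7.
- High → Novax plays R3 (best of 14, 13, 2, 17); Labs Inc. gets 1.
Maximizing over 9, 7, 1, Labs Inc. chooses Low. Subgame-perfect outcome: (Low, R3) with payoffs (9, 13).

Low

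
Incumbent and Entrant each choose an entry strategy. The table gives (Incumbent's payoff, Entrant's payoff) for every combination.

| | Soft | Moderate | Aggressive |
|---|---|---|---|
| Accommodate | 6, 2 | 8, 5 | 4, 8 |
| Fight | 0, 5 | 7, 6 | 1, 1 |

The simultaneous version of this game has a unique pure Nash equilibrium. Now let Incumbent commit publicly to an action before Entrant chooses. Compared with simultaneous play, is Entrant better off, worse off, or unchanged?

Work backward from Entrant's decision.
- Accommodate: BR = Aggressive, leader payoff 4.
- Fight: BR = Moderate, leader payoff 7.
Incumbent's induced payoffs are 4, 7, so Incumbent commits to Fight. Subgame-perfect outcome: (Fight, Moderate) with payoffs (7, 6).
For the simultaneous game, intersect best replies.
Incumbent's best replies: Soft→Accommodate; Moderate→Accommodate; Aggressive→Accommodate.
Entrant's best replies: Accommodate→Aggressive; Fight→Moderate.
Only (Accommodate, Aggressive) has each player best-responding; Nash payoffs (4, 8).
Entrant earns 6 sequentially versus 8 at the Nash outcome: worse off.

worse off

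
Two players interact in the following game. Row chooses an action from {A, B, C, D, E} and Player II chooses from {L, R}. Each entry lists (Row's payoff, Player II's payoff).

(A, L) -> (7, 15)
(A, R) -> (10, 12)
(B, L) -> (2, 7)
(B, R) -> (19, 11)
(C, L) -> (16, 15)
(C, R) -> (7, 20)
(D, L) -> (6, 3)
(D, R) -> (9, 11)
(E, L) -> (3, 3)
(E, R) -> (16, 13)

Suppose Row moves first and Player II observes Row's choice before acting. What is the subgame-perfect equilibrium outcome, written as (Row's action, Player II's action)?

(B, R)

Player II best-responds to each possible Row move:
- A → Player II plays L (best of 15, 12); Row gets 7.
- B → Player II plays R (best of 7, 11); Row gets 19.
- C → Player II plays R (best of 15, 20); Row gets 7.
- D → Player II plays R (best of 3, 11); Row gets 9.
- E → Player II plays R (best of 3, 13); Row gets 16.
Row's induced payoffs are 7, 19, 7, 9, 16, so Row commits to B. Subgame-perfect outcome: (B, R) with payoffs (19, 11).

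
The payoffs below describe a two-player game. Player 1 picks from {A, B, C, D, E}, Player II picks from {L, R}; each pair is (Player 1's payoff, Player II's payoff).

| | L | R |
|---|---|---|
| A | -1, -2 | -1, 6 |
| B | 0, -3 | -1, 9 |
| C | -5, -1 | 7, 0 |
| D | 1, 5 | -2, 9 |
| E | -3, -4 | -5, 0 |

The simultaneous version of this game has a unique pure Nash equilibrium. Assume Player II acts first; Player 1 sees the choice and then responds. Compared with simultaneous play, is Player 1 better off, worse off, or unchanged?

worse off

Player 1 best-responds to each possible Player II move:
- L: BR = D, leader payoff 5.
- R: BR = C, leader payoff 0.
Maximizing over 5, 0, Player II chooses L. Subgame-perfect outcome: (D, L) with payoffs (1, 5).
For the simultaneous game, intersect best replies.
Player 1's best replies: L→D; R→C.
Player II's best replies: A→R; B→R; C→R; D→R; E→R.
The unique mutual best reply is (C, R), giving (7, 0).
Player 1 earns 1 sequentially versus 7 at the Nash outcome: worse off.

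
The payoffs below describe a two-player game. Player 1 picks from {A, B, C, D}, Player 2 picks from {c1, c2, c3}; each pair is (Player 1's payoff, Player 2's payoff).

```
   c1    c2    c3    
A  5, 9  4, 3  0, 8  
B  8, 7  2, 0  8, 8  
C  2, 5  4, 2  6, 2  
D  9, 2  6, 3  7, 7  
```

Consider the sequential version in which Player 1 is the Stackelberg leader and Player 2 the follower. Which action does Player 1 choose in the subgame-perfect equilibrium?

Solve by backward induction (Player 1 leads).
- A: Player 2 compares 9, 3, 8 and picks c1; Player 1 would get 5.
- B: Player 2 compares 7, 0, 8 and picks c3; Player 1 would get 8.
- C: Player 2 compares 5, 2, 2 and picks c1; Player 1 would get 2.
- D: Player 2 compares 2, 3, 7 and picks c3; Player 1 would get 7.
Among 5, 8, 2, 7, the best is 8 at B. Subgame-perfect outcome: (B, c3) with payoffs (8, 8).

B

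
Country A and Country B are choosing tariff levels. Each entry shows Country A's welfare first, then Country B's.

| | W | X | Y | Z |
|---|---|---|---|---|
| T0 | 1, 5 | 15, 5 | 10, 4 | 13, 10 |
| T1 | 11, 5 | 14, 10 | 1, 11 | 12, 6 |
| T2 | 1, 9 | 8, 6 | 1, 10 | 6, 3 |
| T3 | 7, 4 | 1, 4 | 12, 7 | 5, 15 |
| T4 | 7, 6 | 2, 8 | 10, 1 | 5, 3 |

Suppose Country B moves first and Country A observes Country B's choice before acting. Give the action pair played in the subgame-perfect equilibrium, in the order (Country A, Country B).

Country A best-responds to each possible Country B move:
- W: BR = T1, leader payoff 5.
- X: BR = T0, leader payoff 5.
- Y: BR = T3, leader payoff 7.
- Z: BR = T0, leader payoff 10.
Maximizing over 5, 5, 7, 10, Country B chooses Z. Subgame-perfect outcome: (T0, Z) with payoffs (13, 10).

(T0, Z)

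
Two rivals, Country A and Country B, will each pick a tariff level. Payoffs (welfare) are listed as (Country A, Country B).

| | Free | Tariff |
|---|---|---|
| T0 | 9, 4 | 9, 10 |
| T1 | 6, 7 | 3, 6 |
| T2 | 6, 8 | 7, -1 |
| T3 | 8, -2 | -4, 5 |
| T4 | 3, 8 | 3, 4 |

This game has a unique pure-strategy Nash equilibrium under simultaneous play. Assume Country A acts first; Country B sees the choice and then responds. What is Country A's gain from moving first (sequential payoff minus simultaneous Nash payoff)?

Backward induction with Country A moving first.
- T0: Country B compares 4, 10 and picks Tariff; Country A would get 9.
- T1: Country B compares 7, 6 and picks Free; Country A would get 6.
- T2: Country B compares 8, -1 and picks Free; Country A would get 6.
- T3: Country B compares -2, 5 and picks Tariff; Country A would get -4.
- T4: Country B compares 8, 4 and picks Free; Country A would get 3.
Country A's induced payoffs are 9, 6, 6, -4, 3, so Country A commits to T0. Subgame-perfect outcome: (T0, Tariff) with payoffs (9, 10).
Under simultaneous play:
Country A's best replies: Free→T0; Tariff→T0.
Country B's best replies: T0→Tariff; T1→Free; T2→Free; T3→Tariff; T4→Free.
The unique mutual best reply is (T0, Tariff), giving (9, 10).
Country A's commitment gain: 9 − 9 = 0.

0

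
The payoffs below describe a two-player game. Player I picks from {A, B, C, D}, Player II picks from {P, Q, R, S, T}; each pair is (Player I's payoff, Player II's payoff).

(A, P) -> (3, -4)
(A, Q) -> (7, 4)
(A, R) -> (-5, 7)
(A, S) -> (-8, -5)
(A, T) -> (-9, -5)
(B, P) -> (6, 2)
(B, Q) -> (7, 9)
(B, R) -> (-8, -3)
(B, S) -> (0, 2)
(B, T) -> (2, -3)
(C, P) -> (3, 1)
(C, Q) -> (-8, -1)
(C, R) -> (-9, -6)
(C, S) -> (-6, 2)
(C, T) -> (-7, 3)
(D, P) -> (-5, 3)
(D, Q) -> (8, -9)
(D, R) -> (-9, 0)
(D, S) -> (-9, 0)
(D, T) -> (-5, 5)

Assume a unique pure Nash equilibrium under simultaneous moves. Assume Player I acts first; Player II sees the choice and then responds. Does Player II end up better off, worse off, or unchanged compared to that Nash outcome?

Work backward from Player II's decision.
- A: Player II compares -4, 4, 7, -5, -5 and picks R; Player I would get -5.
- B: Player II compares 2, 9, -3, 2, -3 and picks Q; Player I would get 7.
- C: Player II compares 1, -1, -6, 2, 3 and picks T; Player I would get -7.
- D: Player II compares 3, -9, 0, 0, 5 and picks T; Player I would get -5.
Maximizing over -5, 7, -7, -5, Player I chooses B. Subgame-perfect outcome: (B, Q) with payoffs (7, 9).
For the simultaneous game, intersect best replies.
Player I's best replies: P→B; Q→D; R→A; S→B; T→B.
Player II's best replies: A→R; B→Q; C→T; D→T.
Only (A, R) has each player best-responding; Nash payoffs (-5, 7).
Player II earns 9 sequentially versus 7 at the Nash outcome: better off.

better off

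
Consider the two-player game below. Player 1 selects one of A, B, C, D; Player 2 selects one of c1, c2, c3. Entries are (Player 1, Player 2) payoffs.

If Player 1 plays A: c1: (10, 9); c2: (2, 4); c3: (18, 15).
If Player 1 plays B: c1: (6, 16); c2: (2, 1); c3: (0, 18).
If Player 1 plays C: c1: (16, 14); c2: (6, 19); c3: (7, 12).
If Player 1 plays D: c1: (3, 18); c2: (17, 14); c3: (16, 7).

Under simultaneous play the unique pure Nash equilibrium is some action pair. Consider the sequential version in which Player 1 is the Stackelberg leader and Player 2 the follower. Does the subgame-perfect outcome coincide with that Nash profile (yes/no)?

yes

Solve by backward induction (Player 1 leads).
- A → Player 2 plays c3 (best of 9, 4, 15); Player 1 gets 18.
- B → Player 2 plays c3 (best of 16, 1, 18); Player 1 gets 0.
- C → Player 2 plays c2 (best of 14, 19, 12); Player 1 gets 6.
- D → Player 2 plays c1 (best of 18, 14, 7); Player 1 gets 3.
Among 18, 0, 6, 3, the best is 18 at A. Subgame-perfect outcome: (A, c3) with payoffs (18, 15).
Now find the simultaneous Nash equilibrium.
Player 1's best replies: c1→C; c2→D; c3→A.
Player 2's best replies: A→c3; B→c3; C→c2; D→c1.
The unique mutual best reply is (A, c3), giving (18, 15).
Sequential outcome (A, c3) coincides with the Nash profile (A, c3).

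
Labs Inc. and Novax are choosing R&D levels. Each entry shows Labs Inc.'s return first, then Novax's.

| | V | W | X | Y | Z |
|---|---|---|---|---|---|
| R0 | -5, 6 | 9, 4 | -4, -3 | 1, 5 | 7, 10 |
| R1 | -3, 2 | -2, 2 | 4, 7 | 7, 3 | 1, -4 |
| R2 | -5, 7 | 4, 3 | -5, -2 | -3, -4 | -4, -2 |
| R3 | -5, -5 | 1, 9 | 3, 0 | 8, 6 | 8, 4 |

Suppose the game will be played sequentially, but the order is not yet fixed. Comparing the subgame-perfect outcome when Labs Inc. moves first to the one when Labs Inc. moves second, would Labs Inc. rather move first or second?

first

If Labs Inc. leads: Novax's best replies are R0→Z, R1→X, R2→V, R3→W; Labs Inc.'s induced payoffs 7, 4, -5, 1; outcome (R0, Z), payoffs (7, 10).
If Novax leads: Labs Inc.'s best replies are V→R1, W→R0, X→R1, Y→R3, Z→R3; Novax's induced payoffs 2, 4, 7, 6, 4; outcome (R1, X), payoffs (4, 7).
Labs Inc. gets 7 moving first and 4 moving second, so Labs Inc. prefers to move first.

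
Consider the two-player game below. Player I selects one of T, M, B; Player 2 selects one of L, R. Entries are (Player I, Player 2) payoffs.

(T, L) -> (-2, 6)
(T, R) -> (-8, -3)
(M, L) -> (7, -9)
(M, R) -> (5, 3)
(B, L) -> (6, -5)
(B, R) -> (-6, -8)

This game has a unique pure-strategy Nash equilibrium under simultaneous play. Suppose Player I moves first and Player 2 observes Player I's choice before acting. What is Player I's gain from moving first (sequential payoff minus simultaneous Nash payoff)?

Backward induction with Player I moving first.
- T → Player 2 plays L (best of 6, -3); Player I gets -2.
- M → Player 2 plays R (best of -9, 3); Player I gets 5.
- B → Player 2 plays L (best of -5, -8); Player I gets 6.
Player I's induced payoffs are -2, 5, 6, so Player I commits to B. Subgame-perfect outcome: (B, L) with payoffs (6, -5).
For the simultaneous game, intersect best replies.
Player I's best replies: L→M; R→M.
Player 2's best replies: T→L; M→R; B→L.
Only (M, R) has each player best-responding; Nash payoffs (5, 3).
Player I's commitment gain: 6 − 5 = 1.

1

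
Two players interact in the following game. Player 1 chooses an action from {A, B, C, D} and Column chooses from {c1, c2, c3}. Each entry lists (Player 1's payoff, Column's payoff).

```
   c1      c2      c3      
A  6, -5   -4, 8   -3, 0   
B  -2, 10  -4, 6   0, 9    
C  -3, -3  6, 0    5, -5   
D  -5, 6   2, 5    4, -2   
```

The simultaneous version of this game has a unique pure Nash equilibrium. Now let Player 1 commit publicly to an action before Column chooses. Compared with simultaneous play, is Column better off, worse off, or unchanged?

unchanged

Solve by backward induction (Player 1 leads).
- A: BR = c2, leader payoff -4.
- B: BR = c1, leader payoff -2.
- C: BR = c2, leader payoff 6.
- D: BR = c1, leader payoff -5.
Player 1's induced payoffs are -4, -2, 6, -5, so Player 1 commits to C. Subgame-perfect outcome: (C, c2) with payoffs (6, 0).
For the simultaneous game, intersect best replies.
Player 1's best replies: c1→A; c2→C; c3→C.
Column's best replies: A→c2; B→c1; C→c2; D→c1.
Only (C, c2) has each player best-responding; Nash payoffs (6, 0).
Column earns 0 sequentially versus 0 at the Nash outcome: unchanged.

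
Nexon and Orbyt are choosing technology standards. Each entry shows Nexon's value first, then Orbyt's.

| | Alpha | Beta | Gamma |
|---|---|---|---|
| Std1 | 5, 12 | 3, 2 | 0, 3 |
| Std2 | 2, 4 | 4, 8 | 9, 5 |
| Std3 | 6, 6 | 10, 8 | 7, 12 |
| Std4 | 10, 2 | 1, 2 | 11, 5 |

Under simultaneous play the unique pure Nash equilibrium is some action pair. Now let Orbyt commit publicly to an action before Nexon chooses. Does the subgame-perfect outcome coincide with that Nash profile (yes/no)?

Nexon best-responds to each possible Orbyt move:
- Alpha: BR = Std4, leader payoff 2.
- Beta: BR = Std3, leader payoff 8.
- Gamma: BR = Std4, leader payoff 5.
Maximizing over 2, 8, 5, Orbyt chooses Beta. Subgame-perfect outcome: (Std3, Beta) with payoffs (10, 8).
For the simultaneous game, intersect best replies.
Nexon's best replies: Alpha→Std4; Beta→Std3; Gamma→Std4.
Orbyt's best replies: Std1→Alpha; Std2→Beta; Std3→Gamma; Std4→Gamma.
The unique mutual best reply is (Std4, Gamma), giving (11, 5).
Sequential outcome (Std3, Beta) differs from the Nash profile (Std4, Gamma).

no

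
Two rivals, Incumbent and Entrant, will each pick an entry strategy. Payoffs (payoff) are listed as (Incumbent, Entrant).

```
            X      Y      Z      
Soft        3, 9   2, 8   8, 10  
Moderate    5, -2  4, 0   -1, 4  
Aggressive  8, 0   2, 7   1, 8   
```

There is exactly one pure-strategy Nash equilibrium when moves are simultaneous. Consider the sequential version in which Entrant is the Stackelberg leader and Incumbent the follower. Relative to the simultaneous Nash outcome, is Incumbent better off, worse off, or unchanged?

Solve by backward induction (Entrant leads).
- X: Incumbent compares 3, 5, 8 and picks Aggressive; Entrant would get 0.
- Y: Incumbent compares 2, 4, 2 and picks Moderate; Entrant would get 0.
- Z: Incumbent compares 8, -1, 1 and picks Soft; Entrant would get 10.
Among 0, 0, 10, the best is 10 at Z. Subgame-perfect outcome: (Soft, Z) with payoffs (8, 10).
Now find the simultaneous Nash equilibrium.
Incumbent's best replies: X→Aggressive; Y→Moderate; Z→Soft.
Entrant's best replies: Soft→Z; Moderate→Z; Aggressive→Z.
Only (Soft, Z) has each player best-responding; Nash payoffs (8, 10).
Incumbent earns 8 sequentially versus 8 at the Nash outcome: unchanged.

unchanged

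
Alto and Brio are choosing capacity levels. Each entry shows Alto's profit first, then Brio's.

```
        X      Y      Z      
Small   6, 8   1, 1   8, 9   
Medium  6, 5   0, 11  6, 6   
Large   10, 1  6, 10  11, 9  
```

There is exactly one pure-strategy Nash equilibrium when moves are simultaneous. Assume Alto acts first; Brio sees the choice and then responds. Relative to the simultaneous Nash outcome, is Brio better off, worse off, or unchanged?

Brio best-responds to each possible Alto move:
- Small: Brio compares 8, 1, 9 and picks Z; Alto would get 8.
- Medium: Brio compares 5, 11, 6 and picks Y; Alto would get 0.
- Large: Brio compares 1, 10, 9 and picks Y; Alto would get 6.
Among 8, 0, 6, the best is 8 at Small. Subgame-perfect outcome: (Small, Z) with payoffs (8, 9).
For the simultaneous game, intersect best replies.
Alto's best replies: X→Large; Y→Large; Z→Large.
Brio's best replies: Small→Z; Medium→Y; Large→Y.
The unique mutual best reply is (Large, Y), giving (6, 10).
Brio earns 9 sequentially versus 10 at the Nash outcome: worse off.

worse off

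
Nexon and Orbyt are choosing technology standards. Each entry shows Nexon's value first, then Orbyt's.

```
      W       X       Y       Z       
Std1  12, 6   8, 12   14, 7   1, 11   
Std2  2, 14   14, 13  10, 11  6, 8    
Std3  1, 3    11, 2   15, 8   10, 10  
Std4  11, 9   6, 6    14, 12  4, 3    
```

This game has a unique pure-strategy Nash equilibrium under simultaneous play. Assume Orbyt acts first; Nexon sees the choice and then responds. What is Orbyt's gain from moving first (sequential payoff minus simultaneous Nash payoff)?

3

Nexon best-responds to each possible Orbyt move:
- W → Nexon plays Std1 (best of 12, 2, 1, 11); Orbyt gets 6.
- X → Nexon plays Std2 (best of 8, 14, 11, 6); Orbyt gets 13.
- Y → Nexon plays Std3 (best of 14, 10, 15, 14); Orbyt gets 8.
- Z → Nexon plays Std3 (best of 1, 6, 10, 4); Orbyt gets 10.
Orbyt's induced payoffs are 6, 13, 8, 10, so Orbyt commits to X. Subgame-perfect outcome: (Std2, X) with payoffs (14, 13).
Now find the simultaneous Nash equilibrium.
Nexon's best replies: W→Std1; X→Std2; Y→Std3; Z→Std3.
Orbyt's best replies: Std1→X; Std2→W; Std3→Z; Std4→Y.
The unique mutual best reply is (Std3, Z), giving (10, 10).
Orbyt's commitment gain: 13 − 10 = 3.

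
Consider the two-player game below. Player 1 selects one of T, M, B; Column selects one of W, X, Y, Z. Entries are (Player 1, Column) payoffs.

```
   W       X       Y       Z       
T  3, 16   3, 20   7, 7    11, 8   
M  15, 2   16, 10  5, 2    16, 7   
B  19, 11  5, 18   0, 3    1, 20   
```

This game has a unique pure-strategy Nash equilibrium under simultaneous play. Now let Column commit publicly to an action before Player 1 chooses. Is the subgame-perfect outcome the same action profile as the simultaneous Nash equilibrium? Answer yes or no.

no

Solve by backward induction (Column leads).
- W → Player 1 plays B (best of 3, 15, 19); Column gets 11.
- X → Player 1 plays M (best of 3, 16, 5); Column gets 10.
- Y → Player 1 plays T (best of 7, 5, 0); Column gets 7.
- Z → Player 1 plays M (best of 11, 16, 1); Column gets 7.
Among 11, 10, 7, 7, the best is 11 at W. Subgame-perfect outcome: (B, W) with payoffs (19, 11).
For the simultaneous game, intersect best replies.
Player 1's best replies: W→B; X→M; Y→T; Z→M.
Column's best replies: T→X; M→X; B→Z.
Only (M, X) has each player best-responding; Nash payoffs (16, 10).
Sequential outcome (B, W) differs from the Nash profile (M, X).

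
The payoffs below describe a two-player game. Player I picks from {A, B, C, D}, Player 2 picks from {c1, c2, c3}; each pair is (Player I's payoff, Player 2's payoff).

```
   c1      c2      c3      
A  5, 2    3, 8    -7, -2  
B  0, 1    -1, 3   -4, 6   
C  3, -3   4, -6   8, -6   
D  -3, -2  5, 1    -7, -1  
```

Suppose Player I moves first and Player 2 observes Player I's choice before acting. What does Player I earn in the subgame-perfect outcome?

5

Player 2 best-responds to each possible Player I move:
- A: BR = c2, leader payoff 3.
- B: BR = c3, leader payoff -4.
- C: BR = c1, leader payoff 3.
- D: BR = c2, leader payoff 5.
Among 3, -4, 3, 5, the best is 5 at D. Subgame-perfect outcome: (D, c2) with payoffs (5, 1).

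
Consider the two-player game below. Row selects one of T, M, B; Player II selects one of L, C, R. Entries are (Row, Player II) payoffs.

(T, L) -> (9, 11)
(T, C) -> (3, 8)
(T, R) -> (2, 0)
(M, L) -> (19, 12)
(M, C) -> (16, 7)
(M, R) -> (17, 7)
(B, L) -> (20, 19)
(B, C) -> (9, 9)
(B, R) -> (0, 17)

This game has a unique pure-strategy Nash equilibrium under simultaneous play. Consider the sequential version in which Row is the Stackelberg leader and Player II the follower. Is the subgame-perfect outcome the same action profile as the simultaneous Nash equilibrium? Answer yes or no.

Player II best-responds to each possible Row move:
- T → Player II plays L (best of 11, 8, 0); Row gets 9.
- M → Player II plays L (best of 12, 7, 7); Row gets 19.
- B → Player II plays L (best of 19, 9, 17); Row gets 20.
Row's induced payoffs are 9, 19, 20, so Row commits to B. Subgame-perfect outcome: (B, L) with payoffs (20, 19).
For the simultaneous game, intersect best replies.
Row's best replies: L→B; C→M; R→M.
Player II's best replies: T→L; M→L; B→L.
Only (B, L) has each player best-responding; Nash payoffs (20, 19).
Sequential outcome (B, L) coincides with the Nash profile (B, L).

yes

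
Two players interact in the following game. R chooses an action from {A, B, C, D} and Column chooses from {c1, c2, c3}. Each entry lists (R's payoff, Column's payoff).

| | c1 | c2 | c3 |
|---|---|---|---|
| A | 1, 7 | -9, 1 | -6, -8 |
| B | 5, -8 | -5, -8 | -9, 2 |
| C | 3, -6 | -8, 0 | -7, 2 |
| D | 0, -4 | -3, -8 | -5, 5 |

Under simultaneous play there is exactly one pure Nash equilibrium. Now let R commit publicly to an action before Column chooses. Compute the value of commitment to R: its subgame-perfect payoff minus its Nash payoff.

Solve by backward induction (R leads).
- A: Column compares 7, 1, -8 and picks c1; R would get 1.
- B: Column compares -8, -8, 2 and picks c3; R would get -9.
- C: Column compares -6, 0, 2 and picks c3; R would get -7.
- D: Column compares -4, -8, 5 and picks c3; R would get -5.
Maximizing over 1, -9, -7, -5, R chooses A. Subgame-perfect outcome: (A, c1) with payoffs (1, 7).
Now find the simultaneous Nash equilibrium.
R's best replies: c1→B; c2→D; c3→D.
Column's best replies: A→c1; B→c3; C→c3; D→c3.
Only (D, c3) has each player best-responding; Nash payoffs (-5, 5).
R's commitment gain: 1 − -5 = 6.

6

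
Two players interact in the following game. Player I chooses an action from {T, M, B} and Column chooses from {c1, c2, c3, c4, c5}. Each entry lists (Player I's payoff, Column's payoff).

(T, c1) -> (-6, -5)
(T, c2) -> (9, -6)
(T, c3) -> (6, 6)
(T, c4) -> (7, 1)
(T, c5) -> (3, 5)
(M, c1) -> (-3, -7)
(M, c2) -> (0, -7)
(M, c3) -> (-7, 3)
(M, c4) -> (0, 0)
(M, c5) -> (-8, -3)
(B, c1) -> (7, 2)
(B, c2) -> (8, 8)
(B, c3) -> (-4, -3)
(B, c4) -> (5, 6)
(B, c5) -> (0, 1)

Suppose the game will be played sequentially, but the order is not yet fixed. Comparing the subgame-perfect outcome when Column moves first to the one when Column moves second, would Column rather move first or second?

second

If Player I leads: Column's best replies are T→c3, M→c3, B→c2; Player I's induced payoffs 6, -7, 8; outcome (B, c2), payoffs (8, 8).
If Column leads: Player I's best replies are c1→B, c2→T, c3→T, c4→T, c5→T; Column's induced payoffs 2, -6, 6, 1, 5; outcome (T, c3), payoffs (6, 6).
Column gets 6 moving first and 8 moving second, so Column prefers to move second.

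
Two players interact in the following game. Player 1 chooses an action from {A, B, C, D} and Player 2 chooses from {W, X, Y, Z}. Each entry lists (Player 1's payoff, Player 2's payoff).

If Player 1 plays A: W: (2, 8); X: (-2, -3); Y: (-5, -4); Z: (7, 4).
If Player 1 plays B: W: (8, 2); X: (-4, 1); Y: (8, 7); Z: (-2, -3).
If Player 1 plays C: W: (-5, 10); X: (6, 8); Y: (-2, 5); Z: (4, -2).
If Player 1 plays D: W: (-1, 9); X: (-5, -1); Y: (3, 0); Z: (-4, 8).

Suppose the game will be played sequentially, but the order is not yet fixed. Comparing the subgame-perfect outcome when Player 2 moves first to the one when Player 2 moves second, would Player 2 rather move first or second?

If Player 1 leads: Player 2's best replies are A→W, B→Y, C→W, D→W; Player 1's induced payoffs 2, 8, -5, -1; outcome (B, Y), payoffs (8, 7).
If Player 2 leads: Player 1's best replies are W→B, X→C, Y→B, Z→A; Player 2's induced payoffs 2, 8, 7, 4; outcome (C, X), payoffs (6, 8).
Player 2 gets 8 moving first and 7 moving second, so Player 2 prefers to move first.

first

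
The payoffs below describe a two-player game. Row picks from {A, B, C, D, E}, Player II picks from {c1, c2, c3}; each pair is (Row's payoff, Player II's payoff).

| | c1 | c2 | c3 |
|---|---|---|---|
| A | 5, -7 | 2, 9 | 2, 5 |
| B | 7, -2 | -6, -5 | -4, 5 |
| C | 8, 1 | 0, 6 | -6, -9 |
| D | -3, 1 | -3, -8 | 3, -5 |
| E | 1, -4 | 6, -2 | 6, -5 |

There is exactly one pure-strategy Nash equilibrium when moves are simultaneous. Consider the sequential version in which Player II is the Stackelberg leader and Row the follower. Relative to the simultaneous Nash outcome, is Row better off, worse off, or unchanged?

better off

Backward induction with Player II moving first.
- c1: Row compares 5, 7, 8, -3, 1 and picks C; Player II would get 1.
- c2: Row compares 2, -6, 0, -3, 6 and picks E; Player II would get -2.
- c3: Row compares 2, -4, -6, 3, 6 and picks E; Player II would get -5.
Among 1, -2, -5, the best is 1 at c1. Subgame-perfect outcome: (C, c1) with payoffs (8, 1).
Now find the simultaneous Nash equilibrium.
Row's best replies: c1→C; c2→E; c3→E.
Player II's best replies: A→c2; B→c3; C→c2; D→c1; E→c2.
Only (E, c2) has each player best-responding; Nash payoffs (6, -2).
Row earns 8 sequentially versus 6 at the Nash outcome: better off.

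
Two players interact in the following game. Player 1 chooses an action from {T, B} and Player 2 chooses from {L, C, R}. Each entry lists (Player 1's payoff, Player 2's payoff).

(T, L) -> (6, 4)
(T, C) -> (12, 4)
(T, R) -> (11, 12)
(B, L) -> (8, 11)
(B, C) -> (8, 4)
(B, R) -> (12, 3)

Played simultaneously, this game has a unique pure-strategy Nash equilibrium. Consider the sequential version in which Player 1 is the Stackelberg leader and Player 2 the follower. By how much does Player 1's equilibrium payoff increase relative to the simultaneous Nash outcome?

3

Backward induction with Player 1 moving first.
- T: BR = R, leader payoff 11.
- B: BR = L, leader payoff 8.
Among 11, 8, the best is 11 at T. Subgame-perfect outcome: (T, R) with payoffs (11, 12).
Under simultaneous play:
Player 1's best replies: L→B; C→T; R→B.
Player 2's best replies: T→R; B→L.
The unique mutual best reply is (B, L), giving (8, 11).
Player 1's commitment gain: 11 − 8 = 3.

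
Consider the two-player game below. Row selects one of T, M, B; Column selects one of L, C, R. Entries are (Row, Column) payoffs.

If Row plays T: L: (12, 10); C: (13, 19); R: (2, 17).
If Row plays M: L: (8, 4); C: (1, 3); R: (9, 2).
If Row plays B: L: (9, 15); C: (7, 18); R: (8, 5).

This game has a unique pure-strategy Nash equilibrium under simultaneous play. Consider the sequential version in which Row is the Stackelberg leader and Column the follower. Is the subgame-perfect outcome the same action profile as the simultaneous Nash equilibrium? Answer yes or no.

yes

Solve by backward induction (Row leads).
- T: Column compares 10, 19, 17 and picks C; Row would get 13.
- M: Column compares 4, 3, 2 and picks L; Row would get 8.
- B: Column compares 15, 18, 5 and picks C; Row would get 7.
Row's induced payoffs are 13, 8, 7, so Row commits to T. Subgame-perfect outcome: (T, C) with payoffs (13, 19).
Under simultaneous play:
Row's best replies: L→T; C→T; R→M.
Column's best replies: T→C; M→L; B→C.
Only (T, C) has each player best-responding; Nash payoffs (13, 19).
Sequential outcome (T, C) coincides with the Nash profile (T, C).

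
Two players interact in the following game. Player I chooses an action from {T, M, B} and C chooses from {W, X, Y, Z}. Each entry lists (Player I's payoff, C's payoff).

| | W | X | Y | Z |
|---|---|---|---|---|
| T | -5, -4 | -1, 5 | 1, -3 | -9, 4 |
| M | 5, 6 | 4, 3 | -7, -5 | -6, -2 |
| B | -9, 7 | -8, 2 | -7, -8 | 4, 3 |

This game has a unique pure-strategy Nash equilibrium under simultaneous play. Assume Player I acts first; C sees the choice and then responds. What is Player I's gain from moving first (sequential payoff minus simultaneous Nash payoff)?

0

Backward induction with Player I moving first.
- T → C plays X (best of -4, 5, -3, 4); Player I gets -1.
- M → C plays W (best of 6, 3, -5, -2); Player I gets 5.
- B → C plays W (best of 7, 2, -8, 3); Player I gets -9.
Among -1, 5, -9, the best is 5 at M. Subgame-perfect outcome: (M, W) with payoffs (5, 6).
Now find the simultaneous Nash equilibrium.
Player I's best replies: W→M; X→M; Y→T; Z→B.
C's best replies: T→X; M→W; B→W.
Only (M, W) has each player best-responding; Nash payoffs (5, 6).
Player I's commitment gain: 5 − 5 = 0.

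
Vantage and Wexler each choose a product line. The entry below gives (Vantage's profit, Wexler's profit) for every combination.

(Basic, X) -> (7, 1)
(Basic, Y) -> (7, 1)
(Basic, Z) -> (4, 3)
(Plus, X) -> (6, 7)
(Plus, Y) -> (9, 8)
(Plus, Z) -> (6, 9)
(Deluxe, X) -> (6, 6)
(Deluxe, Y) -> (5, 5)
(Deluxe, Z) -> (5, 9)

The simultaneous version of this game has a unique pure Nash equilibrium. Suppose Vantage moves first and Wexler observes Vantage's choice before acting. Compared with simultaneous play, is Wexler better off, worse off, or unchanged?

unchanged

Backward induction with Vantage moving first.
- Basic: Wexler compares 1, 1, 3 and picks Z; Vantage would get 4.
- Plus: Wexler compares 7, 8, 9 and picks Z; Vantage would get 6.
- Deluxe: Wexler compares 6, 5, 9 and picks Z; Vantage would get 5.
Among 4, 6, 5, the best is 6 at Plus. Subgame-perfect outcome: (Plus, Z) with payoffs (6, 9).
For the simultaneous game, intersect best replies.
Vantage's best replies: X→Basic; Y→Plus; Z→Plus.
Wexler's best replies: Basic→Z; Plus→Z; Deluxe→Z.
Only (Plus, Z) has each player best-responding; Nash payoffs (6, 9).
Wexler earns 9 sequentially versus 9 at the Nash outcome: unchanged.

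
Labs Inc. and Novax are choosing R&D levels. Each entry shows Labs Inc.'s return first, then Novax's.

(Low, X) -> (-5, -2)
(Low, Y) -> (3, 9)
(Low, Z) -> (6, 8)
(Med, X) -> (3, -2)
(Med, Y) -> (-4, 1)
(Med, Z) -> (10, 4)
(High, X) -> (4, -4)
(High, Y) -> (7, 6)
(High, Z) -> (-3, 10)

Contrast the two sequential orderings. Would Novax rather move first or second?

If Labs Inc. leads: Novax's best replies are Low→Y, Med→Z, High→Z; Labs Inc.'s induced payoffs 3, 10, -3; outcome (Med, Z), payoffs (10, 4).
If Novax leads: Labs Inc.'s best replies are X→High, Y→High, Z→Med; Novax's induced payoffs -4, 6, 4; outcome (High, Y), payoffs (7, 6).
Novax gets 6 moving first and 4 moving second, so Novax prefers to move first.

first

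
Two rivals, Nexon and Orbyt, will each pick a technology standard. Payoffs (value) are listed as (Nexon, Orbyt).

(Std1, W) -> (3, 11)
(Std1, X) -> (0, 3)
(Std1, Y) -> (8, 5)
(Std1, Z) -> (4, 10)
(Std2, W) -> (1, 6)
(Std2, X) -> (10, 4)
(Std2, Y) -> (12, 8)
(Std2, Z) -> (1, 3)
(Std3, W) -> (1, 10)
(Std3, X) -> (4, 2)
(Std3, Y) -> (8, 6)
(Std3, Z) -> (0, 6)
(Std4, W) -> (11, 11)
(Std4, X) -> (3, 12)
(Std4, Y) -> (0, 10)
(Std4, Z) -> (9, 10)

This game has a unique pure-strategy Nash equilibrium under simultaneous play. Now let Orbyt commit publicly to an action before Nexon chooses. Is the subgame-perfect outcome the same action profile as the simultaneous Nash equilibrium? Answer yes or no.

Work backward from Nexon's decision.
- W: Nexon compares 3, 1, 1, 11 and picks Std4; Orbyt would get 11.
- X: Nexon compares 0, 10, 4, 3 and picks Std2; Orbyt would get 4.
- Y: Nexon compares 8, 12, 8, 0 and picks Std2; Orbyt would get 8.
- Z: Nexon compares 4, 1, 0, 9 and picks Std4; Orbyt would get 10.
Maximizing over 11, 4, 8, 10, Orbyt chooses W. Subgame-perfect outcome: (Std4, W) with payoffs (11, 11).
Now find the simultaneous Nash equilibrium.
Nexon's best replies: W→Std4; X→Std2; Y→Std2; Z→Std4.
Orbyt's best replies: Std1→W; Std2→Y; Std3→W; Std4→X.
Only (Std2, Y) has each player best-responding; Nash payoffs (12, 8).
Sequential outcome (Std4, W) differs from the Nash profile (Std2, Y).

no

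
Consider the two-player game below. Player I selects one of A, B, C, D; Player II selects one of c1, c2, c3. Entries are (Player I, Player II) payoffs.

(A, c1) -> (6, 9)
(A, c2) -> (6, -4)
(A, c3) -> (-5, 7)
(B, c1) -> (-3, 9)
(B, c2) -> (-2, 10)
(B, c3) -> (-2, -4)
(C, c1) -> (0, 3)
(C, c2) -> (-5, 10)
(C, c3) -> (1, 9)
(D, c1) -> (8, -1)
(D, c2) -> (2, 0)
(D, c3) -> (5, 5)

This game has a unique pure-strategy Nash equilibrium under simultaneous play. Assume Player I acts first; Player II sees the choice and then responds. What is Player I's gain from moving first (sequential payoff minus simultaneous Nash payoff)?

Backward induction with Player I moving first.
- A: Player II compares 9, -4, 7 and picks c1; Player I would get 6.
- B: Player II compares 9, 10, -4 and picks c2; Player I would get -2.
- C: Player II compares 3, 10, 9 and picks c2; Player I would get -5.
- D: Player II compares -1, 0, 5 and picks c3; Player I would get 5.
Maximizing over 6, -2, -5, 5, Player I chooses A. Subgame-perfect outcome: (A, c1) with payoffs (6, 9).
Under simultaneous play:
Player I's best replies: c1→D; c2→A; c3→D.
Player II's best replies: A→c1; B→c2; C→c2; D→c3.
The unique mutual best reply is (D, c3), giving (5, 5).
Player I's commitment gain: 6 − 5 = 1.

1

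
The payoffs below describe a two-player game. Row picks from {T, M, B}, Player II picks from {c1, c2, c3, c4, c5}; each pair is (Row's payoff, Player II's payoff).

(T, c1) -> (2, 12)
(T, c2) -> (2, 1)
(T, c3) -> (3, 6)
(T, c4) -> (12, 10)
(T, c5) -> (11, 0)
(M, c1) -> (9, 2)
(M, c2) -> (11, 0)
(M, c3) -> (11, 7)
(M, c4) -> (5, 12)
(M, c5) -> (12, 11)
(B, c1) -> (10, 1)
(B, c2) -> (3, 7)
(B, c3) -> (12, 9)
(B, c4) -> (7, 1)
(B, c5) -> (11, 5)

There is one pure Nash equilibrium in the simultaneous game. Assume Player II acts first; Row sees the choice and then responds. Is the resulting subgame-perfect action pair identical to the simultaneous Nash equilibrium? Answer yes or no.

Row best-responds to each possible Player II move:
- c1 → Row plays B (best of 2, 9, 10); Player II gets 1.
- c2 → Row plays M (best of 2, 11, 3); Player II gets 0.
- c3 → Row plays B (best of 3, 11, 12); Player II gets 9.
- c4 → Row plays T (best of 12, 5, 7); Player II gets 10.
- c5 → Row plays M (best of 11, 12, 11); Player II gets 11.
Among 1, 0, 9, 10, 11, the best is 11 at c5. Subgame-perfect outcome: (M, c5) with payoffs (12, 11).
Now find the simultaneous Nash equilibrium.
Row's best replies: c1→B; c2→M; c3→B; c4→T; c5→M.
Player II's best replies: T→c1; M→c4; B→c3.
Only (B, c3) has each player best-responding; Nash payoffs (12, 9).
Sequential outcome (M, c5) differs from the Nash profile (B, c3).

no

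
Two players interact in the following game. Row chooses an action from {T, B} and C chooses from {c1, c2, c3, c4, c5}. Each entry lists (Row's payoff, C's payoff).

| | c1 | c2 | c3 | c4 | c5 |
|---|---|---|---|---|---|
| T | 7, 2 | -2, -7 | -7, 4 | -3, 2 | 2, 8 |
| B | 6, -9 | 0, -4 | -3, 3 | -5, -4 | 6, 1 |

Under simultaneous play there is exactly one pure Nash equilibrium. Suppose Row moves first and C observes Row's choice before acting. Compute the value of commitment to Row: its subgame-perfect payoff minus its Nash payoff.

5

Work backward from C's decision.
- T: C compares 2, -7, 4, 2, 8 and picks c5; Row would get 2.
- B: C compares -9, -4, 3, -4, 1 and picks c3; Row would get -3.
Maximizing over 2, -3, Row chooses T. Subgame-perfect outcome: (T, c5) with payoffs (2, 8).
Under simultaneous play:
Row's best replies: c1→T; c2→B; c3→B; c4→T; c5→B.
C's best replies: T→c5; B→c3.
Only (B, c3) has each player best-responding; Nash payoffs (-3, 3).
Row's commitment gain: 2 − -3 = 5.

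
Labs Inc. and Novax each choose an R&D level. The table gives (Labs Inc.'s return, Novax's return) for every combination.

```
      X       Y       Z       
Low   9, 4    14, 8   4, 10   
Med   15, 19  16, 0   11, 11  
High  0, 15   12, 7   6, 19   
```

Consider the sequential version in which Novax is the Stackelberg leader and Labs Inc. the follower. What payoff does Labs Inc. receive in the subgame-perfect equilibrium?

15

Solve by backward induction (Novax leads).
- X → Labs Inc. plays Med (best of 9, 15, 0); Novax gets 19.
- Y → Labs Inc. plays Med (best of 14, 16, 12); Novax gets 0.
- Z → Labs Inc. plays Med (best of 4, 11, 6); Novax gets 11.
Novax's induced payoffs are 19, 0, 11, so Novax commits to X. Subgame-perfect outcome: (Med, X) with payoffs (15, 19).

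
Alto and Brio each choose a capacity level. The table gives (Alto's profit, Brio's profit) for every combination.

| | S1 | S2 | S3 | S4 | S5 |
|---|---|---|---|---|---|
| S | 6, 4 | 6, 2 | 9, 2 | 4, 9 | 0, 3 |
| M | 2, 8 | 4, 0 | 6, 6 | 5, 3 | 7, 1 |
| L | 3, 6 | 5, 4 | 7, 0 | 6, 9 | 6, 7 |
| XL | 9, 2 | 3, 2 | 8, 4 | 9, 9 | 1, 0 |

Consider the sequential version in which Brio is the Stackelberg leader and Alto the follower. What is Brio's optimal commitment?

Backward induction with Brio moving first.
- S1: Alto compares 6, 2, 3, 9 and picks XL; Brio would get 2.
- S2: Alto compares 6, 4, 5, 3 and picks S; Brio would get 2.
- S3: Alto compares 9, 6, 7, 8 and picks S; Brio would get 2.
- S4: Alto compares 4, 5, 6, 9 and picks XL; Brio would get 9.
- S5: Alto compares 0, 7, 6, 1 and picks M; Brio would get 1.
Brio's induced payoffs are 2, 2, 2, 9, 1, so Brio commits to S4. Subgame-perfect outcome: (XL, S4) with payoffs (9, 9).

S4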